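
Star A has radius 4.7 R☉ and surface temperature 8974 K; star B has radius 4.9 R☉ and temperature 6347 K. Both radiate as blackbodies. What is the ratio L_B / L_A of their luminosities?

L_B/L_A ≈ 0.272

L = 4πR²σT⁴ ∝ R²T⁴, so L_B/L_A = (4.9/4.7)² × (6347/8974)⁴ = 1.09 × 0.250 = 0.272.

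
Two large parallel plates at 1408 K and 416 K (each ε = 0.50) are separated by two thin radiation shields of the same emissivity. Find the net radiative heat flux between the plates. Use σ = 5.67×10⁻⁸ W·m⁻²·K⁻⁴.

q ≈ 24600 W/m²

Each of the 3 gaps contributes resistance (2/ε − 1) = 2/0.50 − 1 = 3.000; total = 9.000.
q = σ(T₁⁴ − T₂⁴) / 9.000 = 5.67×10⁻⁸ × 3.90×10^12 / 9.000 = 24600 W/m².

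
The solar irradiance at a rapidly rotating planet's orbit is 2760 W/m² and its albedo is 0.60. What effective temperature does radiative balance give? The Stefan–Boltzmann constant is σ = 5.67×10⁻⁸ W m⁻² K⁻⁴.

Power absorbed = (1−a)S·πR²; power emitted = 4πR²σT⁴. Equating and cancelling πR²:
T = ((1−a)S / 4σ)^(1/4) = (1100 / (4 × 5.67×10⁻⁸))^(1/4) = (4.87×10^9)^(1/4).
T = 264 K.

T ≈ 264 K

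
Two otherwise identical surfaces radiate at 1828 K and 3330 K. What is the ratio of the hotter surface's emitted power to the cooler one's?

P ∝ T⁴, so the ratio is (3330/1828)⁴ = (1.822)⁴ = 11.0.

ratio ≈ 11.0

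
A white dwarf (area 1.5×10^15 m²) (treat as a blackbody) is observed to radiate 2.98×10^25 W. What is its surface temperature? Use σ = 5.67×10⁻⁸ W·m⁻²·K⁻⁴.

From P = σAT⁴, T = (P / σA)^(1/4) = (2.98×10^25 / (5.67×10⁻⁸ × 1.50×10^15))^(1/4).
T = (3.50×10^17)^(1/4) = 24300 K.

T ≈ 24300 K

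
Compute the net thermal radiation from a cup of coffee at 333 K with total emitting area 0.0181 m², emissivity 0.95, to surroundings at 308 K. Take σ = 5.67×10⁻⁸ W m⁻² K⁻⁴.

Q = εσA(T⁴ − T_s⁴). T⁴ − T_s⁴ = (333)⁴ − (308)⁴ = 1.23×10^10 − 9.00×10^9 = 3.30×10^9 K⁴.
Q = 0.95 × 5.67×10⁻⁸ × 0.0181 × 3.30×10^9 = 3.21 W.

Q ≈ 3.21 W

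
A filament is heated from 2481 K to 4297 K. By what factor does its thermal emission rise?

P ∝ T⁴, so the ratio is (4297/2481)⁴ = (1.732)⁴ = 9.00.

ratio ≈ 9.00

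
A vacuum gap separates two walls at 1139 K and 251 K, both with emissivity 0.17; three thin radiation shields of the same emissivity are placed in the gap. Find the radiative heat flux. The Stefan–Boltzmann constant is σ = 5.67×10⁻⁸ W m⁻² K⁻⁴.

Each of the 4 gaps contributes resistance (2/ε − 1) = 2/0.17 − 1 = 10.76; total = 43.06.
q = σ(T₁⁴ − T₂⁴) / 43.06 = 5.67×10⁻⁸ × 1.68×10^12 / 43.06 = 2210 W/m².

q ≈ 2210 W/m²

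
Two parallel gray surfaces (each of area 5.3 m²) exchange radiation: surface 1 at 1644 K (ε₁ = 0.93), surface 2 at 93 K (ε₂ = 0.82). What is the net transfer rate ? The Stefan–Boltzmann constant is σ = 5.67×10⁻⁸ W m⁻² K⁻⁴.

Q ≈ 1.70×10^6 W

For two large parallel gray plates, q = σ(T₁⁴ − T₂⁴) / (1/ε₁ + 1/ε₂ − 1).
1/ε₁ + 1/ε₂ − 1 = 1/0.93 + 1/0.82 − 1 = 1.295.
T₁⁴ − T₂⁴ = 7.30×10^12 − 7.48×10^7 = 7.30×10^12 K⁴.
q = 5.67×10⁻⁸ × 7.30×10^12 / 1.295 = 3.20×10^5 W/m².
Q = q·A = 3.20×10^5 × 5.3 = 1.70×10^6 W.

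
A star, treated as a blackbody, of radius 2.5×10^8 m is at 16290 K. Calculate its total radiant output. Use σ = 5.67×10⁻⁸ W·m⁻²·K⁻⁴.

P ≈ 3.14×10^27 W

A = 4πr² = 4π × (2.5×10^8)² = 7.85×10^17 m².
P = σAT⁴ = 5.67×10⁻⁸ × 7.85×10^17 × (16290)⁴ = 5.67×10⁻⁸ × 7.85×10^17 × 7.04×10^16.
P = 3.14×10^27 W.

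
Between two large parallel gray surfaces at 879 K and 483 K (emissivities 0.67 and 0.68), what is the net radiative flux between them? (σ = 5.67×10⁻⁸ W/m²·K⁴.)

For two large parallel gray plates, q = σ(T₁⁴ − T₂⁴) / (1/ε₁ + 1/ε₂ − 1).
1/ε₁ + 1/ε₂ − 1 = 1/0.67 + 1/0.68 − 1 = 1.963.
T₁⁴ − T₂⁴ = 5.97×10^11 − 5.44×10^10 = 5.43×10^11 K⁴.
q = 5.67×10⁻⁸ × 5.43×10^11 / 1.963 = 15700 W/m².

q ≈ 15700 W/m²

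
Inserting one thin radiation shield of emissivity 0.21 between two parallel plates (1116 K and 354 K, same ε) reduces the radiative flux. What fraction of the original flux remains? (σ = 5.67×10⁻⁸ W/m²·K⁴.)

ratio ≈ 0.500

With N identical shields there are N+1 = 2 gaps in series, each with the same radiative resistance, so the flux falls to 1/(N+1) of its unshielded value.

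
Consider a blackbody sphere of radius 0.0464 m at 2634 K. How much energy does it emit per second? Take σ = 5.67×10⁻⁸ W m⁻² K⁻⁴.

P ≈ 73800 W

A = 4πr² = 4π × (0.0464)² = 0.0271 m².
P = σAT⁴ = 5.67×10⁻⁸ × 0.0271 × (2634)⁴ = 5.67×10⁻⁸ × 0.0271 × 4.81×10^13.
P = 73800 W.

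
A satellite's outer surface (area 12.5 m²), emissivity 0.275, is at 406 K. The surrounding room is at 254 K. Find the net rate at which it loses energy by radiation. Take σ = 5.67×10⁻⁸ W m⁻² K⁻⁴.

Q ≈ 4480 W

Q = εσA(T⁴ − T_s⁴). T⁴ − T_s⁴ = (406)⁴ − (254)⁴ = 2.72×10^10 − 4.16×10^9 = 2.30×10^10 K⁴.
Q = 0.275 × 5.67×10⁻⁸ × 12.5 × 2.30×10^10 = 4480 W.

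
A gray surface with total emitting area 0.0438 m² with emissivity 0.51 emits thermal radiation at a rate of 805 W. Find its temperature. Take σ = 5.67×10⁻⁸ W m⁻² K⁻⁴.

T ≈ 893 K

From P = εσAT⁴, T = (P / εσA)^(1/4) = (805 / (0.51 × 5.67×10⁻⁸ × 0.0438))^(1/4).
T = (6.36×10^11)^(1/4) = 893 K.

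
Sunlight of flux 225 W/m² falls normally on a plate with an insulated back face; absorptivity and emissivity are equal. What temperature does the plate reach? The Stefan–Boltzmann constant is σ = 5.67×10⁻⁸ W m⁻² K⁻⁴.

Absorbed flux αS = emitted flux εσT⁴ (one radiating face); with α = ε, T = (S/σ)^(1/4).
T = (225 / 5.67×10⁻⁸)^(1/4) = (3.97×10^9)^(1/4).
T = 251 K.

T ≈ 251 K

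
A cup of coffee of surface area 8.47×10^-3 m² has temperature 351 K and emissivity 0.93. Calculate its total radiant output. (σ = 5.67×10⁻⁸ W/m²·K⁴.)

P ≈ 6.78 W

P = εσAT⁴ = 0.93 × 5.67×10⁻⁸ × 8.47×10^-3 × (351)⁴ = 0.93 × 5.67×10⁻⁸ × 8.47×10^-3 × 1.52×10^10.
P = 6.78 W.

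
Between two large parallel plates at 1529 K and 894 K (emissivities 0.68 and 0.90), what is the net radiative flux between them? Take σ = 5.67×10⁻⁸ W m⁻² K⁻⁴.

q ≈ 1.73×10^5 W/m²

For two large parallel gray plates, q = σ(T₁⁴ − T₂⁴) / (1/ε₁ + 1/ε₂ − 1).
1/ε₁ + 1/ε₂ − 1 = 1/0.68 + 1/0.90 − 1 = 1.582.
T₁⁴ − T₂⁴ = 5.47×10^12 − 6.39×10^11 = 4.83×10^12 K⁴.
q = 5.67×10⁻⁸ × 4.83×10^12 / 1.582 = 1.73×10^5 W/m².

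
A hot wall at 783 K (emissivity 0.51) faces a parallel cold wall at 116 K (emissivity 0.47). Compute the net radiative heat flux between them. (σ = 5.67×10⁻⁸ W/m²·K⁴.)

For two large parallel gray plates, q = σ(T₁⁴ − T₂⁴) / (1/ε₁ + 1/ε₂ − 1).
1/ε₁ + 1/ε₂ − 1 = 1/0.51 + 1/0.47 − 1 = 3.088.
T₁⁴ − T₂⁴ = 3.76×10^11 − 1.81×10^8 = 3.76×10^11 K⁴.
q = 5.67×10⁻⁸ × 3.76×10^11 / 3.088 = 6900 W/m².

q ≈ 6900 W/m²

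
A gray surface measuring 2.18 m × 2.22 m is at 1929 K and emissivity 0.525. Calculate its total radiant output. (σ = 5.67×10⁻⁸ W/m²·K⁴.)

A = 2.18 × 2.22 = 4.84 m².
Stefan–Boltzmann: P = εσAT⁴ = 0.525 × 5.67×10⁻⁸ × 4.84 × (1929)⁴ = 0.525 × 5.67×10⁻⁸ × 4.84 × 1.38×10^13.
P = 1.99×10^6 W.

P ≈ 1.99×10^6 W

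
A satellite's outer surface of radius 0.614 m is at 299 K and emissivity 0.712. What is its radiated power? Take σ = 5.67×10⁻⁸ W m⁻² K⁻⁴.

A = 4πr² = 4π × (0.614)² = 4.74 m².
P = εσAT⁴ = 0.712 × 5.67×10⁻⁸ × 4.74 × (299)⁴ = 0.712 × 5.67×10⁻⁸ × 4.74 × 7.99×10^9.
P = 1530 W.

P ≈ 1530 W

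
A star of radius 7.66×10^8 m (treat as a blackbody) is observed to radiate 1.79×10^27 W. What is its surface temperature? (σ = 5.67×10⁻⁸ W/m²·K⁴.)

T ≈ 8090 K

A = 4πr² = 4π × (7.66×10^8)² = 7.37×10^18 m².
From P = σAT⁴, T = (P / σA)^(1/4) = (1.79×10^27 / (5.67×10⁻⁸ × 7.37×10^18))^(1/4).
T = (4.28×10^15)^(1/4) = 8090 K.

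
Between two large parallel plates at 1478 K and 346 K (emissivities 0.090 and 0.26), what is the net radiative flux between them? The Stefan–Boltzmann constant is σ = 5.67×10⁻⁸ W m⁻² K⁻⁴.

For two large parallel gray plates, q = σ(T₁⁴ − T₂⁴) / (1/ε₁ + 1/ε₂ − 1).
1/ε₁ + 1/ε₂ − 1 = 1/0.090 + 1/0.26 − 1 = 13.96.
T₁⁴ − T₂⁴ = 4.77×10^12 − 1.43×10^10 = 4.76×10^12 K⁴.
q = 5.67×10⁻⁸ × 4.76×10^12 / 13.96 = 19300 W/m².

q ≈ 19300 W/m²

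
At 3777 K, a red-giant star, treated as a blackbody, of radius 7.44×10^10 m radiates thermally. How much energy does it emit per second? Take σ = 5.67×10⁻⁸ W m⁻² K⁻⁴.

A = 4πr² = 4π × (7.44×10^10)² = 6.96×10^22 m².
P = σAT⁴ = 5.67×10⁻⁸ × 6.96×10^22 × (3777)⁴ = 5.67×10⁻⁸ × 6.96×10^22 × 2.04×10^14.
P = 8.03×10^29 W.

P ≈ 8.03×10^29 W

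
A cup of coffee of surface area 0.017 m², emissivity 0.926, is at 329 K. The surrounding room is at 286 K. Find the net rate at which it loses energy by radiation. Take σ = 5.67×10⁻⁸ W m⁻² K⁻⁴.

Q = εσA(T⁴ − T_s⁴). T⁴ − T_s⁴ = (329)⁴ − (286)⁴ = 1.17×10^10 − 6.69×10^9 = 5.03×10^9 K⁴.
Q = 0.926 × 5.67×10⁻⁸ × 0.0170 × 5.03×10^9 = 4.49 W.

Q ≈ 4.49 W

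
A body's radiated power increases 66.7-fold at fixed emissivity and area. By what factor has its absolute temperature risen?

factor ≈ 2.86

P ∝ T⁴ ⇒ T ∝ P^(1/4), so T scales by (66.7)^(1/4) = 2.86.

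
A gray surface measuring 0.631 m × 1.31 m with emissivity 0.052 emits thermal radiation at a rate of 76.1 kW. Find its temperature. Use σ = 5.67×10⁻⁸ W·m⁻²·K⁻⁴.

A = 0.631 × 1.31 = 0.827 m².
From P = εσAT⁴, T = (P / εσA)^(1/4) = (76100 / (0.052 × 5.67×10⁻⁸ × 0.827))^(1/4).
T = (3.12×10^13)^(1/4) = 2360 K.

T ≈ 2360 K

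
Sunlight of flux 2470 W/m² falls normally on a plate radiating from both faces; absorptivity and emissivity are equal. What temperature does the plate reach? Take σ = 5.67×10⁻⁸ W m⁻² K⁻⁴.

Absorbed flux αS = emitted flux 2εσT⁴ per unit area; with α = ε this gives T = (S/2σ)^(1/4).
T = (2470 / (2 × 5.67×10⁻⁸))^(1/4) = (2.18×10^10)^(1/4).
T = 384 K.

T ≈ 384 K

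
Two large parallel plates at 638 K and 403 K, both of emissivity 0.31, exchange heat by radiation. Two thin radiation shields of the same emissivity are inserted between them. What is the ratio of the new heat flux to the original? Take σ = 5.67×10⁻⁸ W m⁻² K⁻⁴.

ratio ≈ 0.333

With N identical shields there are N+1 = 3 gaps in series, each with the same radiative resistance, so the flux falls to 1/(N+1) of its unshielded value.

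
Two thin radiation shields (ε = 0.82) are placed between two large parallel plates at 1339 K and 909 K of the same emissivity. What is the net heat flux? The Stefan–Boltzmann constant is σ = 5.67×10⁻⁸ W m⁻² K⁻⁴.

q ≈ 33300 W/m²

Each of the 3 gaps contributes resistance (2/ε − 1) = 2/0.82 − 1 = 1.439; total = 4.317.
q = σ(T₁⁴ − T₂⁴) / 4.317 = 5.67×10⁻⁸ × 2.53×10^12 / 4.317 = 33300 W/m².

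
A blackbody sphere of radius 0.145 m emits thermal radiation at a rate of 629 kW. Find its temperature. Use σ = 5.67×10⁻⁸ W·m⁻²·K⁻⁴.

T ≈ 2550 K

A = 4πr² = 4π × (0.145)² = 0.264 m².
From P = σAT⁴, T = (P / σA)^(1/4) = (6.29×10^5 / (5.67×10⁻⁸ × 0.264))^(1/4).
T = (4.20×10^13)^(1/4) = 2550 K.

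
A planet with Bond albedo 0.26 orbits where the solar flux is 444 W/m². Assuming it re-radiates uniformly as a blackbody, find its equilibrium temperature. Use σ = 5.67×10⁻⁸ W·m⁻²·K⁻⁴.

Power absorbed = (1−a)S·πR²; power emitted = 4πR²σT⁴. Equating and cancelling πR²:
T = ((1−a)S / 4σ)^(1/4) = (329 / (4 × 5.67×10⁻⁸))^(1/4) = (1.45×10^9)^(1/4).
T = 195 K.

T ≈ 195 K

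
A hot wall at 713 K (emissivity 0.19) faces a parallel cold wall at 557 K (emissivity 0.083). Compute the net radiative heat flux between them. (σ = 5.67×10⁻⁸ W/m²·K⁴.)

For two large parallel gray plates, q = σ(T₁⁴ − T₂⁴) / (1/ε₁ + 1/ε₂ − 1).
1/ε₁ + 1/ε₂ − 1 = 1/0.19 + 1/0.083 − 1 = 16.31.
T₁⁴ − T₂⁴ = 2.58×10^11 − 9.63×10^10 = 1.62×10^11 K⁴.
q = 5.67×10⁻⁸ × 1.62×10^11 / 16.31 = 564 W/m².

q ≈ 564 W/m²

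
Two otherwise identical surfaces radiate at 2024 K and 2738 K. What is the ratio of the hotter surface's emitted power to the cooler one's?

ratio ≈ 3.35

P ∝ T⁴, so the ratio is (2738/2024)⁴ = (1.353)⁴ = 3.35.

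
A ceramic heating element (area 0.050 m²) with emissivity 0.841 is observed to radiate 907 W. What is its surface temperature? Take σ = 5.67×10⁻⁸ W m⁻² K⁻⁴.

From P = εσAT⁴, T = (P / εσA)^(1/4) = (907 / (0.841 × 5.67×10⁻⁸ × 0.0500))^(1/4).
T = (3.80×10^11)^(1/4) = 785 K.

T ≈ 785 K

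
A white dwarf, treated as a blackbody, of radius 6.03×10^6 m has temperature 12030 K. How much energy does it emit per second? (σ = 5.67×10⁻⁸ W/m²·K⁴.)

P ≈ 5.43×10^23 W

A = 4πr² = 4π × (6.03×10^6)² = 4.57×10^14 m².
P = σAT⁴ = 5.67×10⁻⁸ × 4.57×10^14 × (12030)⁴ = 5.67×10⁻⁸ × 4.57×10^14 × 2.09×10^16.
P = 5.43×10^23 W.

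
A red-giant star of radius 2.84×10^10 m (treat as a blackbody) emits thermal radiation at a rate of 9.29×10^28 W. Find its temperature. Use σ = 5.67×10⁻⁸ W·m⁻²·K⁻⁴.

T ≈ 3570 K

A = 4πr² = 4π × (2.84×10^10)² = 1.01×10^22 m².
From P = σAT⁴, T = (P / σA)^(1/4) = (9.29×10^28 / (5.67×10⁻⁸ × 1.01×10^22))^(1/4).
T = (1.62×10^14)^(1/4) = 3570 K.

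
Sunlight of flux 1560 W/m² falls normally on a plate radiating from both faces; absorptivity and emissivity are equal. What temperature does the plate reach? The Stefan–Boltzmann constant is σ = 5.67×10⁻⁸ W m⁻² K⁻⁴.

Absorbed flux αS = emitted flux 2εσT⁴ per unit area; with α = ε this gives T = (S/2σ)^(1/4).
T = (1560 / (2 × 5.67×10⁻⁸))^(1/4) = (1.38×10^10)^(1/4).
T = 342 K.

T ≈ 342 K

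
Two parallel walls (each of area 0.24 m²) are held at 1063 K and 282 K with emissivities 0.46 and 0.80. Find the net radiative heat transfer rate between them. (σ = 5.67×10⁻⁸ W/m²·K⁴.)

Q ≈ 7130 W

For two large parallel gray plates, q = σ(T₁⁴ − T₂⁴) / (1/ε₁ + 1/ε₂ − 1).
1/ε₁ + 1/ε₂ − 1 = 1/0.46 + 1/0.80 − 1 = 2.424.
T₁⁴ − T₂⁴ = 1.28×10^12 − 6.32×10^9 = 1.27×10^12 K⁴.
q = 5.67×10⁻⁸ × 1.27×10^12 / 2.424 = 29700 W/m².
Q = q·A = 29700 × 0.24 = 7130 W.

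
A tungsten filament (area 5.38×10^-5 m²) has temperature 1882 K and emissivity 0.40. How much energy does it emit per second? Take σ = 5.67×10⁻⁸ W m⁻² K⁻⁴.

P ≈ 15.3 W

Stefan–Boltzmann: P = εσAT⁴ = 0.40 × 5.67×10⁻⁸ × 5.38×10^-5 × (1882)⁴ = 0.40 × 5.67×10⁻⁸ × 5.38×10^-5 × 1.25×10^13.
P = 15.3 W.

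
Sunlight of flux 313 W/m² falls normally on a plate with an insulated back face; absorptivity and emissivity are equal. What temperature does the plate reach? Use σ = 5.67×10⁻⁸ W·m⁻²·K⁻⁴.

Absorbed flux αS = emitted flux εσT⁴ (one radiating face); with α = ε, T = (S/σ)^(1/4).
T = (313 / 5.67×10⁻⁸)^(1/4) = (5.52×10^9)^(1/4).
T = 273 K.

T ≈ 273 K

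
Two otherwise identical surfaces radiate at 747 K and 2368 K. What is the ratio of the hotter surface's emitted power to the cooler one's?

P ∝ T⁴, so the ratio is (2368/747)⁴ = (3.170)⁴ = 101.

ratio ≈ 101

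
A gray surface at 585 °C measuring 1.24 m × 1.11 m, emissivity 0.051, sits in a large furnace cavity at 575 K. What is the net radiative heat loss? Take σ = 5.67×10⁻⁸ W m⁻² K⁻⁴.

A = 1.24 × 1.11 = 1.38 m².
Convert: 585 °C = 858 K.
Q = εσA(T⁴ − T_s⁴). T⁴ − T_s⁴ = (858)⁴ − (575)⁴ = 5.42×10^11 − 1.09×10^11 = 4.33×10^11 K⁴.
Q = 0.051 × 5.67×10⁻⁸ × 1.38 × 4.33×10^11 = 1720 W.

Q ≈ 1720 W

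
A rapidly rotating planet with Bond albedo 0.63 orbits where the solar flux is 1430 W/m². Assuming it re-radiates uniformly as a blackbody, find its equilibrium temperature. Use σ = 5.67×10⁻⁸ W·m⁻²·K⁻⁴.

Power absorbed = (1−a)S·πR²; power emitted = 4πR²σT⁴. Equating and cancelling πR²:
T = ((1−a)S / 4σ)^(1/4) = (529 / (4 × 5.67×10⁻⁸))^(1/4) = (2.33×10^9)^(1/4).
T = 220 K.

T ≈ 220 K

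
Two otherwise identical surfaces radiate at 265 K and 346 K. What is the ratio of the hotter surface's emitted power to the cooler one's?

ratio ≈ 2.91

P ∝ T⁴, so the ratio is (346/265)⁴ = (1.306)⁴ = 2.91.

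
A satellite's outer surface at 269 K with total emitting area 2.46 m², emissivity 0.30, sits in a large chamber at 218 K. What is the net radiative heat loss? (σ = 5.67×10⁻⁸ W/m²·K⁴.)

Q = εσA(T⁴ − T_s⁴). T⁴ − T_s⁴ = (269)⁴ − (218)⁴ = 5.24×10^9 − 2.26×10^9 = 2.98×10^9 K⁴.
Q = 0.30 × 5.67×10⁻⁸ × 2.46 × 2.98×10^9 = 125 W.

Q ≈ 125 W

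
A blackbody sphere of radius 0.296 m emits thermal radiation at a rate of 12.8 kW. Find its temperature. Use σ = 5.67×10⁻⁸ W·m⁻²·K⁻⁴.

A = 4πr² = 4π × (0.296)² = 1.10 m².
From P = σAT⁴, T = (P / σA)^(1/4) = (12800 / (5.67×10⁻⁸ × 1.10))^(1/4).
T = (2.05×10^11)^(1/4) = 673 K.

T ≈ 673 K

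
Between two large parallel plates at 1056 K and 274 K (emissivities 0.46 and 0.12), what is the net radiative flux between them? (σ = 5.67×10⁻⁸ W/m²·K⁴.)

For two large parallel gray plates, q = σ(T₁⁴ − T₂⁴) / (1/ε₁ + 1/ε₂ − 1).
1/ε₁ + 1/ε₂ − 1 = 1/0.46 + 1/0.12 − 1 = 9.507.
T₁⁴ − T₂⁴ = 1.24×10^12 − 5.64×10^9 = 1.24×10^12 K⁴.
q = 5.67×10⁻⁸ × 1.24×10^12 / 9.507 = 7380 W/m².

q ≈ 7380 W/m²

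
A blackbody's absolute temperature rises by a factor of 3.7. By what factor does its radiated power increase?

factor ≈ 187

P ∝ T⁴, so the power scales as (3.7)⁴ = 187.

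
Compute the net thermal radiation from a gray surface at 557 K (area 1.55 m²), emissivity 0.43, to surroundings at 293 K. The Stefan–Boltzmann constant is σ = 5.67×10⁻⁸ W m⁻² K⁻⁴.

Q ≈ 3360 W

Q = εσA(T⁴ − T_s⁴). T⁴ − T_s⁴ = (557)⁴ − (293)⁴ = 9.63×10^10 − 7.37×10^9 = 8.89×10^10 K⁴.
Q = 0.43 × 5.67×10⁻⁸ × 1.55 × 8.89×10^10 = 3360 W.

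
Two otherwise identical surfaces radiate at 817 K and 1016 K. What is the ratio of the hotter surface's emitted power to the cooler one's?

P ∝ T⁴, so the ratio is (1016/817)⁴ = (1.244)⁴ = 2.39.

ratio ≈ 2.39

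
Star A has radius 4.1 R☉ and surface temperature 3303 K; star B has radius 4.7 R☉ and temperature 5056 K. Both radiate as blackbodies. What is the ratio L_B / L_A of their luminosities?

L_B/L_A ≈ 7.21

L = 4πR²σT⁴ ∝ R²T⁴, so L_B/L_A = (4.7/4.1)² × (5056/3303)⁴ = 1.31 × 5.49 = 7.21.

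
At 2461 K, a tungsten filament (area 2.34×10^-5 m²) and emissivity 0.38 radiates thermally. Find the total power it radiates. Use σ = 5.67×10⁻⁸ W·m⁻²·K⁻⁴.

P ≈ 18.5 W

Stefan–Boltzmann: P = εσAT⁴ = 0.38 × 5.67×10⁻⁸ × 2.34×10^-5 × (2461)⁴ = 0.38 × 5.67×10⁻⁸ × 2.34×10^-5 × 3.67×10^13.
P = 18.5 W.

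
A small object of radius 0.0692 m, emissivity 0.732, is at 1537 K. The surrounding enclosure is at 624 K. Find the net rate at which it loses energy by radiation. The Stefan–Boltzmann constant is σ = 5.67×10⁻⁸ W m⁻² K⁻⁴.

Q ≈ 13600 W

A = 4πr² = 4π × (0.0692)² = 0.0602 m².
Q = εσA(T⁴ − T_s⁴). T⁴ − T_s⁴ = (1537)⁴ − (624)⁴ = 5.58×10^12 − 1.52×10^11 = 5.43×10^12 K⁴.
Q = 0.732 × 5.67×10⁻⁸ × 0.0602 × 5.43×10^12 = 13600 W.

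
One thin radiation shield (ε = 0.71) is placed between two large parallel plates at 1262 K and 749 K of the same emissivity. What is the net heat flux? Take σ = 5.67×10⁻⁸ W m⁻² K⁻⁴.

Each of the 2 gaps contributes resistance (2/ε − 1) = 2/0.71 − 1 = 1.817; total = 3.634.
q = σ(T₁⁴ − T₂⁴) / 3.634 = 5.67×10⁻⁸ × 2.22×10^12 / 3.634 = 34700 W/m².

q ≈ 34700 W/m²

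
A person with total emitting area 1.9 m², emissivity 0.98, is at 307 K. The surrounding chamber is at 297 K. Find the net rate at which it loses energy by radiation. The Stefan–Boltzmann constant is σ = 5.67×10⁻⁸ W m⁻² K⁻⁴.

Q ≈ 116 W

Q = εσA(T⁴ − T_s⁴). T⁴ − T_s⁴ = (307)⁴ − (297)⁴ = 8.88×10^9 − 7.78×10^9 = 1.10×10^9 K⁴.
Q = 0.98 × 5.67×10⁻⁸ × 1.90 × 1.10×10^9 = 116 W.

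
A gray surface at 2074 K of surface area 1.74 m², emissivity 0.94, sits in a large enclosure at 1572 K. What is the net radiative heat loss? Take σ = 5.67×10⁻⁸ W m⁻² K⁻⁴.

Q ≈ 1.15×10^6 W

Q = εσA(T⁴ − T_s⁴). T⁴ − T_s⁴ = (2074)⁴ − (1572)⁴ = 1.85×10^13 − 6.11×10^12 = 1.24×10^13 K⁴.
Q = 0.94 × 5.67×10⁻⁸ × 1.74 × 1.24×10^13 = 1.15×10^6 W.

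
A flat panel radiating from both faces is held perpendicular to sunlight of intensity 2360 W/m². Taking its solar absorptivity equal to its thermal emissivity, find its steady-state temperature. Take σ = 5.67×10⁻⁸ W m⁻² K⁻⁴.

T ≈ 380 K

Absorbed flux αS = emitted flux 2εσT⁴ per unit area; with α = ε this gives T = (S/2σ)^(1/4).
T = (2360 / (2 × 5.67×10⁻⁸))^(1/4) = (2.08×10^10)^(1/4).
T = 380 K.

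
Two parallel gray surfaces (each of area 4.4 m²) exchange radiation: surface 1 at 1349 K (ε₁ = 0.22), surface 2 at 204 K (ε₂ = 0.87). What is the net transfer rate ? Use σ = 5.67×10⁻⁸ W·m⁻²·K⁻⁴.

For two large parallel gray plates, q = σ(T₁⁴ − T₂⁴) / (1/ε₁ + 1/ε₂ − 1).
1/ε₁ + 1/ε₂ − 1 = 1/0.22 + 1/0.87 − 1 = 4.695.
T₁⁴ − T₂⁴ = 3.31×10^12 − 1.73×10^9 = 3.31×10^12 K⁴.
q = 5.67×10⁻⁸ × 3.31×10^12 / 4.695 = 40000 W/m².
Q = q·A = 40000 × 4.4 = 1.76×10^5 W.

Q ≈ 1.76×10^5 W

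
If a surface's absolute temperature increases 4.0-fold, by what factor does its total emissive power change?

P ∝ T⁴, so the power scales as (4.0)⁴ = 256.

factor ≈ 256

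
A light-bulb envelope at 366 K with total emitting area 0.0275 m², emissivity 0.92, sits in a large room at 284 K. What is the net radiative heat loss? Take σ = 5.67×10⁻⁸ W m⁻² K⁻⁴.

Q = εσA(T⁴ − T_s⁴). T⁴ − T_s⁴ = (366)⁴ − (284)⁴ = 1.79×10^10 − 6.51×10^9 = 1.14×10^10 K⁴.
Q = 0.92 × 5.67×10⁻⁸ × 0.0275 × 1.14×10^10 = 16.4 W.

Q ≈ 16.4 W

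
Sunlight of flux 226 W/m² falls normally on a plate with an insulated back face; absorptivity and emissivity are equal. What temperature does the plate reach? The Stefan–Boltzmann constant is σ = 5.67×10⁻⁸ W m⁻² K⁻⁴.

Absorbed flux αS = emitted flux εσT⁴ (one radiating face); with α = ε, T = (S/σ)^(1/4).
T = (226 / 5.67×10⁻⁸)^(1/4) = (3.99×10^9)^(1/4).
T = 251 K.

T ≈ 251 K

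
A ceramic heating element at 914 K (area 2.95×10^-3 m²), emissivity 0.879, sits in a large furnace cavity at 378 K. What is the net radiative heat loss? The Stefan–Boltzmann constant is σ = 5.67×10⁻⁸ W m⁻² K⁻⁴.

Q ≈ 99.6 W

Q = εσA(T⁴ − T_s⁴). T⁴ − T_s⁴ = (914)⁴ − (378)⁴ = 6.98×10^11 − 2.04×10^10 = 6.77×10^11 K⁴.
Q = 0.879 × 5.67×10⁻⁸ × 2.95×10^-3 × 6.77×10^11 = 99.6 W.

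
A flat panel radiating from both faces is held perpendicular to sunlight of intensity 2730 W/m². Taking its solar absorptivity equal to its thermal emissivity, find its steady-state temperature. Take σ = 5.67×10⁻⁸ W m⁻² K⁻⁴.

Absorbed flux αS = emitted flux 2εσT⁴ per unit area; with α = ε this gives T = (S/2σ)^(1/4).
T = (2730 / (2 × 5.67×10⁻⁸))^(1/4) = (2.41×10^10)^(1/4).
T = 394 K.

T ≈ 394 K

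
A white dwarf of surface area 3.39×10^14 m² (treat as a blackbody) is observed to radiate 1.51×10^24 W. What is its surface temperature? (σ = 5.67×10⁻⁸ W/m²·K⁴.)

From P = σAT⁴, T = (P / σA)^(1/4) = (1.51×10^24 / (5.67×10⁻⁸ × 3.39×10^14))^(1/4).
T = (7.86×10^16)^(1/4) = 16700 K.

T ≈ 16700 K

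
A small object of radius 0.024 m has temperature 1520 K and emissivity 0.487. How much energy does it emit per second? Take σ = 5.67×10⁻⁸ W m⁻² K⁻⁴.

P ≈ 1070 W

A = 4πr² = 4π × (0.024)² = 7.24×10^-3 m².
Stefan–Boltzmann: P = εσAT⁴ = 0.487 × 5.67×10⁻⁸ × 7.24×10^-3 × (1520)⁴ = 0.487 × 5.67×10⁻⁸ × 7.24×10^-3 × 5.34×10^12.
P = 1070 W.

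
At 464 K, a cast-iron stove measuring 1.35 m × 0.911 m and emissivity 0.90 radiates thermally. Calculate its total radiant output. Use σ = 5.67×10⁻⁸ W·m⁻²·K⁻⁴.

A = 1.35 × 0.911 = 1.23 m².
Stefan–Boltzmann: P = εσAT⁴ = 0.90 × 5.67×10⁻⁸ × 1.23 × (464)⁴ = 0.90 × 5.67×10⁻⁸ × 1.23 × 4.64×10^10.
P = 2910 W.

P ≈ 2910 W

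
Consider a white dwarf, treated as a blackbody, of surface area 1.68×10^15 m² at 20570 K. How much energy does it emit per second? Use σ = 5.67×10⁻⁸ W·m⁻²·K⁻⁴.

P ≈ 1.71×10^25 W

P = σAT⁴ = 5.67×10⁻⁸ × 1.68×10^15 × (20570)⁴ = 5.67×10⁻⁸ × 1.68×10^15 × 1.79×10^17.
P = 1.71×10^25 W.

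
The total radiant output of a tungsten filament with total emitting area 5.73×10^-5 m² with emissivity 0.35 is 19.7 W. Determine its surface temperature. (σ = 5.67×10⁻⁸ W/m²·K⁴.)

T ≈ 2040 K

From P = εσAT⁴, T = (P / εσA)^(1/4) = (19.7 / (0.35 × 5.67×10⁻⁸ × 5.73×10^-5))^(1/4).
T = (1.73×10^13)^(1/4) = 2040 K.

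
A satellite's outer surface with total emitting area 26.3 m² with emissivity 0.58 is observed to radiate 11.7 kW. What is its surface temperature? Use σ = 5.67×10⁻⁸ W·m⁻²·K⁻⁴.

From P = εσAT⁴, T = (P / εσA)^(1/4) = (11700 / (0.58 × 5.67×10⁻⁸ × 26.3))^(1/4).
T = (1.35×10^10)^(1/4) = 341 K.

T ≈ 341 K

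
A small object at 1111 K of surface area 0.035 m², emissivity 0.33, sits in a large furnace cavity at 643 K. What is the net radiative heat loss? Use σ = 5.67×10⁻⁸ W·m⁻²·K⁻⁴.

Q ≈ 886 W

Q = εσA(T⁴ − T_s⁴). T⁴ − T_s⁴ = (1111)⁴ − (643)⁴ = 1.52×10^12 − 1.71×10^11 = 1.35×10^12 K⁴.
Q = 0.33 × 5.67×10⁻⁸ × 0.0350 × 1.35×10^12 = 886 W.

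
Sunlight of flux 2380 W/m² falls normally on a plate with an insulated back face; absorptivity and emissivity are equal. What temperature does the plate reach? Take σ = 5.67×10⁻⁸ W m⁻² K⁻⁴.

Absorbed flux αS = emitted flux εσT⁴ (one radiating face); with α = ε, T = (S/σ)^(1/4).
T = (2380 / 5.67×10⁻⁸)^(1/4) = (4.20×10^10)^(1/4).
T = 453 K.

T ≈ 453 K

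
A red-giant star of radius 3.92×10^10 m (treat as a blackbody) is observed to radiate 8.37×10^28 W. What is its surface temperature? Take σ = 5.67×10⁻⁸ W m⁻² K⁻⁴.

A = 4πr² = 4π × (3.92×10^10)² = 1.93×10^22 m².
From P = σAT⁴, T = (P / σA)^(1/4) = (8.37×10^28 / (5.67×10⁻⁸ × 1.93×10^22))^(1/4).
T = (7.64×10^13)^(1/4) = 2960 K.

T ≈ 2960 K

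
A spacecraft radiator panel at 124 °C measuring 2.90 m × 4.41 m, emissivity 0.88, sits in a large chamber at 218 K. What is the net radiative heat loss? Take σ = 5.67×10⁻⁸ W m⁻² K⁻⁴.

A = 2.90 × 4.41 = 12.8 m².
Convert: 124 °C = 397 K.
Q = εσA(T⁴ − T_s⁴). T⁴ − T_s⁴ = (397)⁴ − (218)⁴ = 2.48×10^10 − 2.26×10^9 = 2.26×10^10 K⁴.
Q = 0.88 × 5.67×10⁻⁸ × 12.8 × 2.26×10^10 = 14400 W.

Q ≈ 14400 W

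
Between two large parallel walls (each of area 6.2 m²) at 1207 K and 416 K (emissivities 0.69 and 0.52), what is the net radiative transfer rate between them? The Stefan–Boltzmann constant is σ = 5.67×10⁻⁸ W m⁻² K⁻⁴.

Q ≈ 3.10×10^5 W

For two large parallel gray plates, q = σ(T₁⁴ − T₂⁴) / (1/ε₁ + 1/ε₂ − 1).
1/ε₁ + 1/ε₂ − 1 = 1/0.69 + 1/0.52 − 1 = 2.372.
T₁⁴ − T₂⁴ = 2.12×10^12 − 2.99×10^10 = 2.09×10^12 K⁴.
q = 5.67×10⁻⁸ × 2.09×10^12 / 2.372 = 50000 W/m².
Q = q·A = 50000 × 6.2 = 3.10×10^5 W.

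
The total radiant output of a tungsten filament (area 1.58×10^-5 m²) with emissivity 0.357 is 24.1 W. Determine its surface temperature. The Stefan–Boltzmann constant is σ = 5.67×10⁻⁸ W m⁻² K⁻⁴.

T ≈ 2950 K

From P = εσAT⁴, T = (P / εσA)^(1/4) = (24.1 / (0.357 × 5.67×10⁻⁸ × 1.58×10^-5))^(1/4).
T = (7.54×10^13)^(1/4) = 2950 K.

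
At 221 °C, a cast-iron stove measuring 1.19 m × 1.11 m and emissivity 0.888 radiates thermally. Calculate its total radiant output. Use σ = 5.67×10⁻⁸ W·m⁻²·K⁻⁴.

P ≈ 3960 W

A = 1.19 × 1.11 = 1.32 m².
221 °C = 494 K.
Stefan–Boltzmann: P = εσAT⁴ = 0.888 × 5.67×10⁻⁸ × 1.32 × (494)⁴ = 0.888 × 5.67×10⁻⁸ × 1.32 × 5.96×10^10.
P = 3960 W.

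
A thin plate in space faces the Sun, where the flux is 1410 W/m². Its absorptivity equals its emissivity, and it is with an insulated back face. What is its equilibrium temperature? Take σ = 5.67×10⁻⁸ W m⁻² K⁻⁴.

T ≈ 397 K

Absorbed flux αS = emitted flux εσT⁴ (one radiating face); with α = ε, T = (S/σ)^(1/4).
T = (1410 / 5.67×10⁻⁸)^(1/4) = (2.49×10^10)^(1/4).
T = 397 K.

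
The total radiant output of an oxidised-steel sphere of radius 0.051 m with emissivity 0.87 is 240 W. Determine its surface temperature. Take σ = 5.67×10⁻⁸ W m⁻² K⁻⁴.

T ≈ 621 K

A = 4πr² = 4π × (0.051)² = 0.0327 m².
From P = εσAT⁴, T = (P / εσA)^(1/4) = (240 / (0.87 × 5.67×10⁻⁸ × 0.0327))^(1/4).
T = (1.49×10^11)^(1/4) = 621 K.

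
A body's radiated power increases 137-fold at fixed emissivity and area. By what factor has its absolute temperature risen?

factor ≈ 3.42

P ∝ T⁴ ⇒ T ∝ P^(1/4), so T scales by (137)^(1/4) = 3.42.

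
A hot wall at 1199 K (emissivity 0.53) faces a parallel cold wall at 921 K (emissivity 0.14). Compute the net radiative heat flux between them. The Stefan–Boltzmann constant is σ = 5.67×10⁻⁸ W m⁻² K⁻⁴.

q ≈ 9510 W/m²

For two large parallel gray plates, q = σ(T₁⁴ − T₂⁴) / (1/ε₁ + 1/ε₂ − 1).
1/ε₁ + 1/ε₂ − 1 = 1/0.53 + 1/0.14 − 1 = 8.030.
T₁⁴ − T₂⁴ = 2.07×10^12 − 7.20×10^11 = 1.35×10^12 K⁴.
q = 5.67×10⁻⁸ × 1.35×10^12 / 8.030 = 9510 W/m².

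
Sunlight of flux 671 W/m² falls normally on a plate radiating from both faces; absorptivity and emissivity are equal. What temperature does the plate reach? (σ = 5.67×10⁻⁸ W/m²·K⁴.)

T ≈ 277 K

Absorbed flux αS = emitted flux 2εσT⁴ per unit area; with α = ε this gives T = (S/2σ)^(1/4).
T = (671 / (2 × 5.67×10⁻⁸))^(1/4) = (5.92×10^9)^(1/4).
T = 277 K.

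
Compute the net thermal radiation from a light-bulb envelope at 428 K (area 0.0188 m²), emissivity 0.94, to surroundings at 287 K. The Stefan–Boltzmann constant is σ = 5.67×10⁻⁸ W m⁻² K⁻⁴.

Q = εσA(T⁴ − T_s⁴). T⁴ − T_s⁴ = (428)⁴ − (287)⁴ = 3.36×10^10 − 6.78×10^9 = 2.68×10^10 K⁴.
Q = 0.94 × 5.67×10⁻⁸ × 0.0188 × 2.68×10^10 = 26.8 W.

Q ≈ 26.8 W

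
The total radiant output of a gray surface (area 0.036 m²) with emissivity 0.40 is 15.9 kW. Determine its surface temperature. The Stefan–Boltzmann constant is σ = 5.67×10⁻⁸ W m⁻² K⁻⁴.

From P = εσAT⁴, T = (P / εσA)^(1/4) = (15900 / (0.40 × 5.67×10⁻⁸ × 0.0360))^(1/4).
T = (1.95×10^13)^(1/4) = 2100 K.

T ≈ 2100 K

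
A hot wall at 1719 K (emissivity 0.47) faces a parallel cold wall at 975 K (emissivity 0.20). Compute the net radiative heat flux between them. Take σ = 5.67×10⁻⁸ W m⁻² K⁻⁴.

q ≈ 72400 W/m²

For two large parallel gray plates, q = σ(T₁⁴ − T₂⁴) / (1/ε₁ + 1/ε₂ − 1).
1/ε₁ + 1/ε₂ − 1 = 1/0.47 + 1/0.20 − 1 = 6.128.
T₁⁴ − T₂⁴ = 8.73×10^12 − 9.04×10^11 = 7.83×10^12 K⁴.
q = 5.67×10⁻⁸ × 7.83×10^12 / 6.128 = 72400 W/m².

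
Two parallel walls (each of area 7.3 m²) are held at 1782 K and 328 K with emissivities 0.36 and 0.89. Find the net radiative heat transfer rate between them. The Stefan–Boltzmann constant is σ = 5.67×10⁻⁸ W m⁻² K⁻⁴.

Q ≈ 1.44×10^6 W

For two large parallel gray plates, q = σ(T₁⁴ − T₂⁴) / (1/ε₁ + 1/ε₂ − 1).
1/ε₁ + 1/ε₂ − 1 = 1/0.36 + 1/0.89 − 1 = 2.901.
T₁⁴ − T₂⁴ = 1.01×10^13 − 1.16×10^10 = 1.01×10^13 K⁴.
q = 5.67×10⁻⁸ × 1.01×10^13 / 2.901 = 1.97×10^5 W/m².
Q = q·A = 1.97×10^5 × 7.3 = 1.44×10^6 W.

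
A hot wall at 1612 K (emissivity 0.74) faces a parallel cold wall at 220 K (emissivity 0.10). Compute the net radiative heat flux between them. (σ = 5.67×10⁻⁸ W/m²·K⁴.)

q ≈ 37000 W/m²

For two large parallel gray plates, q = σ(T₁⁴ − T₂⁴) / (1/ε₁ + 1/ε₂ − 1).
1/ε₁ + 1/ε₂ − 1 = 1/0.74 + 1/0.10 − 1 = 10.35.
T₁⁴ − T₂⁴ = 6.75×10^12 − 2.34×10^9 = 6.75×10^12 K⁴.
q = 5.67×10⁻⁸ × 6.75×10^12 / 10.35 = 37000 W/m².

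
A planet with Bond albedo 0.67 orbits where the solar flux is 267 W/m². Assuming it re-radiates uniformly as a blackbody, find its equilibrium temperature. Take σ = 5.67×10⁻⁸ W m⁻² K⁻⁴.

T ≈ 140 K

Power absorbed = (1−a)S·πR²; power emitted = 4πR²σT⁴. Equating and cancelling πR²:
T = ((1−a)S / 4σ)^(1/4) = (88.1 / (4 × 5.67×10⁻⁸))^(1/4) = (3.88×10^8)^(1/4).
T = 140 K.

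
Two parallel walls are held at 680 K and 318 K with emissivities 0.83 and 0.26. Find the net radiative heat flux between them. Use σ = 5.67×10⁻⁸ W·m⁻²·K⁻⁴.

q ≈ 2850 W/m²

For two large parallel gray plates, q = σ(T₁⁴ − T₂⁴) / (1/ε₁ + 1/ε₂ − 1).
1/ε₁ + 1/ε₂ − 1 = 1/0.83 + 1/0.26 − 1 = 4.051.
T₁⁴ − T₂⁴ = 2.14×10^11 − 1.02×10^10 = 2.04×10^11 K⁴.
q = 5.67×10⁻⁸ × 2.04×10^11 / 4.051 = 2850 W/m².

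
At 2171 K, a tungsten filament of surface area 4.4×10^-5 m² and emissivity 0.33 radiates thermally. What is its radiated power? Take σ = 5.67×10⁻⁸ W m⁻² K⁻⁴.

Stefan–Boltzmann: P = εσAT⁴ = 0.33 × 5.67×10⁻⁸ × 4.40×10^-5 × (2171)⁴ = 0.33 × 5.67×10⁻⁸ × 4.40×10^-5 × 2.22×10^13.
P = 18.3 W.

P ≈ 18.3 W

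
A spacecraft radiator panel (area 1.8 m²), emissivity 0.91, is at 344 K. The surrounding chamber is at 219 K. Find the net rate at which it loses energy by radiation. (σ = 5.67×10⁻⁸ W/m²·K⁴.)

Q ≈ 1090 W

Q = εσA(T⁴ − T_s⁴). T⁴ − T_s⁴ = (344)⁴ − (219)⁴ = 1.40×10^10 − 2.30×10^9 = 1.17×10^10 K⁴.
Q = 0.91 × 5.67×10⁻⁸ × 1.80 × 1.17×10^10 = 1090 W.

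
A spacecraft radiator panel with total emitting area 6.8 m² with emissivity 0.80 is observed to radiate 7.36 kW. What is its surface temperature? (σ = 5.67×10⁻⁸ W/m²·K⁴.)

From P = εσAT⁴, T = (P / εσA)^(1/4) = (7360 / (0.80 × 5.67×10⁻⁸ × 6.80))^(1/4).
T = (2.39×10^10)^(1/4) = 393 K.

T ≈ 393 K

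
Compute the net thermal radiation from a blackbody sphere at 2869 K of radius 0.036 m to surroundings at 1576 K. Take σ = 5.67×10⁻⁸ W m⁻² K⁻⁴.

Q ≈ 56900 W

A = 4πr² = 4π × (0.036)² = 0.0163 m².
Q = σA(T⁴ − T_s⁴). T⁴ − T_s⁴ = (2869)⁴ − (1576)⁴ = 6.78×10^13 − 6.17×10^12 = 6.16×10^13 K⁴.
Q = 5.67×10⁻⁸ × 0.0163 × 6.16×10^13 = 56900 W.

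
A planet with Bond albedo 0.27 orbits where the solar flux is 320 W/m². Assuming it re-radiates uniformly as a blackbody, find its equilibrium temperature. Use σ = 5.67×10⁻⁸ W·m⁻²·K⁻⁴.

Power absorbed = (1−a)S·πR²; power emitted = 4πR²σT⁴. Equating and cancelling πR²:
T = ((1−a)S / 4σ)^(1/4) = (234 / (4 × 5.67×10⁻⁸))^(1/4) = (1.03×10^9)^(1/4).
T = 179 K.

T ≈ 179 K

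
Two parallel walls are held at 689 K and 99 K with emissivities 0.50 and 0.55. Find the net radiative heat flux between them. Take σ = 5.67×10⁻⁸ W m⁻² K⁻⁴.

q ≈ 4530 W/m²

For two large parallel gray plates, q = σ(T₁⁴ − T₂⁴) / (1/ε₁ + 1/ε₂ − 1).
1/ε₁ + 1/ε₂ − 1 = 1/0.50 + 1/0.55 − 1 = 2.818.
T₁⁴ − T₂⁴ = 2.25×10^11 − 9.61×10^7 = 2.25×10^11 K⁴.
q = 5.67×10⁻⁸ × 2.25×10^11 / 2.818 = 4530 W/m².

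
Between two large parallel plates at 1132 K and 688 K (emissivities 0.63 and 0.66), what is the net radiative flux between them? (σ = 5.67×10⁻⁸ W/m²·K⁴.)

q ≈ 38200 W/m²

For two large parallel gray plates, q = σ(T₁⁴ − T₂⁴) / (1/ε₁ + 1/ε₂ − 1).
1/ε₁ + 1/ε₂ − 1 = 1/0.63 + 1/0.66 − 1 = 2.102.
T₁⁴ − T₂⁴ = 1.64×10^12 − 2.24×10^11 = 1.42×10^12 K⁴.
q = 5.67×10⁻⁸ × 1.42×10^12 / 2.102 = 38200 W/m².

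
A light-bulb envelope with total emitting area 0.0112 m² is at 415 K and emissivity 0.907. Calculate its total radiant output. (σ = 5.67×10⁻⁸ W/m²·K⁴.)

P = εσAT⁴ = 0.907 × 5.67×10⁻⁸ × 0.0112 × (415)⁴ = 0.907 × 5.67×10⁻⁸ × 0.0112 × 2.97×10^10.
P = 17.1 W.

P ≈ 17.1 W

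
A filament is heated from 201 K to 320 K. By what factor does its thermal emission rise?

ratio ≈ 6.42

P ∝ T⁴, so the ratio is (320/201)⁴ = (1.592)⁴ = 6.42.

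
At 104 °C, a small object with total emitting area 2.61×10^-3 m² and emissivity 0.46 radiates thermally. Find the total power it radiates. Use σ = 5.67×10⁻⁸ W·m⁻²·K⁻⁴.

104 °C = 377 K.
P = εσAT⁴ = 0.46 × 5.67×10⁻⁸ × 2.61×10^-3 × (377)⁴ = 0.46 × 5.67×10⁻⁸ × 2.61×10^-3 × 2.02×10^10.
P = 1.38 W.

P ≈ 1.38 W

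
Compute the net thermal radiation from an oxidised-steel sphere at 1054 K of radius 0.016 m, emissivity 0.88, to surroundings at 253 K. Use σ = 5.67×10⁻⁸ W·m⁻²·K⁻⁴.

Q ≈ 197 W

A = 4πr² = 4π × (0.016)² = 3.22×10^-3 m².
Q = εσA(T⁴ − T_s⁴). T⁴ − T_s⁴ = (1054)⁴ − (253)⁴ = 1.23×10^12 − 4.10×10^9 = 1.23×10^12 K⁴.
Q = 0.88 × 5.67×10⁻⁸ × 3.22×10^-3 × 1.23×10^12 = 197 W.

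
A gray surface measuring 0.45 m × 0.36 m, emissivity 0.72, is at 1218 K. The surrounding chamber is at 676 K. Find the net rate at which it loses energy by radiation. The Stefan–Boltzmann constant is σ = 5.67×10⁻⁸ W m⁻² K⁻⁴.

A = 0.45 × 0.36 = 0.162 m².
Q = εσA(T⁴ − T_s⁴). T⁴ − T_s⁴ = (1218)⁴ − (676)⁴ = 2.20×10^12 − 2.09×10^11 = 1.99×10^12 K⁴.
Q = 0.72 × 5.67×10⁻⁸ × 0.162 × 1.99×10^12 = 13200 W.

Q ≈ 13200 W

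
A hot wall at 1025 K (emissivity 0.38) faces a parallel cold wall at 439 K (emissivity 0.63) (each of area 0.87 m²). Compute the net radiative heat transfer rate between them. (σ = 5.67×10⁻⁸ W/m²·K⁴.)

Q ≈ 16300 W

For two large parallel gray plates, q = σ(T₁⁴ − T₂⁴) / (1/ε₁ + 1/ε₂ − 1).
1/ε₁ + 1/ε₂ − 1 = 1/0.38 + 1/0.63 − 1 = 3.219.
T₁⁴ − T₂⁴ = 1.10×10^12 − 3.71×10^10 = 1.07×10^12 K⁴.
q = 5.67×10⁻⁸ × 1.07×10^12 / 3.219 = 18800 W/m².
Q = q·A = 18800 × 0.87 = 16300 W.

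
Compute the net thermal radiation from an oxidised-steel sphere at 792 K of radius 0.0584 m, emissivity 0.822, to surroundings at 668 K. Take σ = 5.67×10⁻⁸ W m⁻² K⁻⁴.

Q ≈ 388 W

A = 4πr² = 4π × (0.0584)² = 0.0429 m².
Q = εσA(T⁴ − T_s⁴). T⁴ − T_s⁴ = (792)⁴ − (668)⁴ = 3.93×10^11 − 1.99×10^11 = 1.94×10^11 K⁴.
Q = 0.822 × 5.67×10⁻⁸ × 0.0429 × 1.94×10^11 = 388 W.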